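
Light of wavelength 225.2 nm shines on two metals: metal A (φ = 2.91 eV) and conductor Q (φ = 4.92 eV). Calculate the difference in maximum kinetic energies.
2.0100 eV

Using KE_max = hc/λ - φ for each metal:

Photon energy: E = hc/λ = 5.5055 eV

For metal A (φ₁ = 2.91 eV):
KE₁ = E - φ₁ = 5.5055 - 2.91 = 2.5955 eV

For conductor Q (φ₂ = 4.92 eV):
KE₂ = E - φ₂ = 5.5055 - 4.92 = 0.5855 eV

Difference:
ΔKE = KE₁ - KE₂ = 2.5955 - 0.5855 = 2.0100 eV

Note: The difference equals the difference in work functions: 4.92 - 2.91 = 2.01 eV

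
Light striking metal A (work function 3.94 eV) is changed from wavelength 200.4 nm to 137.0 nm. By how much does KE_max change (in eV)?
2.8631 eV

Using Einstein's equation: KE_max = hc/λ - φ

For λ₁ = 200.4 nm:
KE₁ = hc/λ₁ - φ = 6.1868 - 3.94 = 2.2468 eV

For λ₂ = 137.0 nm:
KE₂ = hc/λ₂ - φ = 9.0499 - 3.94 = 5.1099 eV

Change in KE:
ΔKE = KE₂ - KE₁ = 5.1099 - 2.2468 = 2.8631 eV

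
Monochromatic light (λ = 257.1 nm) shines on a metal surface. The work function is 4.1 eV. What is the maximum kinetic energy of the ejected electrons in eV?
0.7224 eV

Using Einstein's photoelectric equation: KE_max = hf - φ = hc/λ - φ

First, calculate the photon energy:
E_photon = hc/λ = (6.626×10⁻³⁴ J·s)(3×10⁸ m/s) / (257.1×10⁻⁹ m)
E_photon = 4.8224 eV

Then, the maximum kinetic energy:
KE_max = E_photon - φ = 4.8224 eV - 4.1 eV = 0.7224 eV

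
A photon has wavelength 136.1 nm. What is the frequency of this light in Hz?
2.2027e+15 Hz

Using the wave equation: c = fλ

Solving for frequency:
f = c/λ = (3×10⁸ m/s) / (136.1×10⁻⁹ m)
f = 2.2027e+15 Hz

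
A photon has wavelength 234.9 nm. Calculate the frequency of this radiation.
1.2763e+15 Hz

Using the wave equation: c = fλ

Solving for frequency:
f = c/λ = (3×10⁸ m/s) / (234.9×10⁻⁹ m)
f = 1.2763e+15 Hz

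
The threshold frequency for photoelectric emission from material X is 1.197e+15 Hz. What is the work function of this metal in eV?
4.95 eV

At the threshold frequency, photon energy equals work function:
φ = hf₀

Calculating:
φ = (6.626×10⁻³⁴ J·s)(1.197e+15 Hz)
φ = 4.95 eV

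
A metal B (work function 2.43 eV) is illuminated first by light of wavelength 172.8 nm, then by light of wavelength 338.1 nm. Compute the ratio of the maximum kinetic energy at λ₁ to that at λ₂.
3.8356

Using Einstein's equation: KE_max = hc/λ - φ

For λ₁ = 172.8 nm:
E₁ = hc/λ₁ = 7.1750 eV
KE₁ = E₁ - φ = 7.1750 - 2.43 = 4.7450 eV

For λ₂ = 338.1 nm:
E₂ = hc/λ₂ = 3.6671 eV
KE₂ = E₂ - φ = 3.6671 - 2.43 = 1.2371 eV

Ratio: KE₁/KE₂ = 4.7450/1.2371 = 3.8356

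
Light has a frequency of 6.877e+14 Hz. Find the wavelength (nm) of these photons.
435.93 nm

Using the wave equation: c = fλ

Solving for wavelength:
λ = c/f = (3×10⁸ m/s) / (6.877e+14 Hz)
λ = 435.93 nm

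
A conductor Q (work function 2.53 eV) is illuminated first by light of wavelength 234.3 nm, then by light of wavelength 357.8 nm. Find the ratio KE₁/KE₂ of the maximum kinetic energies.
2.9531

Using Einstein's equation: KE_max = hc/λ - φ

For λ₁ = 234.3 nm:
E₁ = hc/λ₁ = 5.2917 eV
KE₁ = E₁ - φ = 5.2917 - 2.53 = 2.7617 eV

For λ₂ = 357.8 nm:
E₂ = hc/λ₂ = 3.4652 eV
KE₂ = E₂ - φ = 3.4652 - 2.53 = 0.9352 eV

Ratio: KE₁/KE₂ = 2.7617/0.9352 = 2.9531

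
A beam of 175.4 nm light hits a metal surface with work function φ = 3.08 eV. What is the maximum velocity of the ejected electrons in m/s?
1.1845e+06 m/s

First, find the maximum kinetic energy:
E_photon = hc/λ = 7.0687 eV
KE_max = E_photon - φ = 7.0687 - 3.08 = 3.9887 eV

Convert to Joules: KE_max = 3.9887 × 1.602×10⁻¹⁹ J = 6.3905e-19 J

Then use KE = ½mv² to find velocity:
v = √(2·KE/m) = √(2 × 6.3905e-19 J / 9.109e-31 kg)
v = 1.1845e+06 m/s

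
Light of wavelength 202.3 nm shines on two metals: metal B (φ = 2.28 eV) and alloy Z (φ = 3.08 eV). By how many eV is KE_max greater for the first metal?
0.8000 eV

Using KE_max = hc/λ - φ for each metal:

Photon energy: E = hc/λ = 6.1287 eV

For metal B (φ₁ = 2.28 eV):
KE₁ = E - φ₁ = 6.1287 - 2.28 = 3.8487 eV

For alloy Z (φ₂ = 3.08 eV):
KE₂ = E - φ₂ = 6.1287 - 3.08 = 3.0487 eV

Difference:
ΔKE = KE₁ - KE₂ = 3.8487 - 3.0487 = 0.8000 eV

Note: The difference equals the difference in work functions: 3.08 - 2.28 = 0.80 eV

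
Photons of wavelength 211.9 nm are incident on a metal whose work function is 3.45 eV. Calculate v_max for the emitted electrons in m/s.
9.1903e+05 m/s

First, find the maximum kinetic energy:
E_photon = hc/λ = 5.8511 eV
KE_max = E_photon - φ = 5.8511 - 3.45 = 2.4011 eV

Convert to Joules: KE_max = 2.4011 × 1.602×10⁻¹⁹ J = 3.8469e-19 J

Then use KE = ½mv² to find velocity:
v = √(2·KE/m) = √(2 × 3.8469e-19 J / 9.109e-31 kg)
v = 9.1903e+05 m/s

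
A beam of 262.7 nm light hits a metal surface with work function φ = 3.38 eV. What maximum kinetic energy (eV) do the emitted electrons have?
1.3396 eV

Using Einstein's photoelectric equation: KE_max = hf - φ = hc/λ - φ

First, calculate the photon energy:
E_photon = hc/λ = (6.626×10⁻³⁴ J·s)(3×10⁸ m/s) / (262.7×10⁻⁹ m)
E_photon = 4.7196 eV

Then, the maximum kinetic energy:
KE_max = E_photon - φ = 4.7196 eV - 3.38 eV = 1.3396 eV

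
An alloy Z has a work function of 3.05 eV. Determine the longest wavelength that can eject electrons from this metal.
406.51 nm

The threshold wavelength is when the photon energy equals the work function:
hc/λ₀ = φ

Solving for λ₀:
λ₀ = hc/φ = (6.626×10⁻³⁴ J·s)(3×10⁸ m/s) / (3.05 eV × 1.602×10⁻¹⁹ J/eV)
λ₀ = 406.51 nm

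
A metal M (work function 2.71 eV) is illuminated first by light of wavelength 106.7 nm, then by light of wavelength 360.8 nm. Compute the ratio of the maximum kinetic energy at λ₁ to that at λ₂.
12.2663

Using Einstein's equation: KE_max = hc/λ - φ

For λ₁ = 106.7 nm:
E₁ = hc/λ₁ = 11.6199 eV
KE₁ = E₁ - φ = 11.6199 - 2.71 = 8.9099 eV

For λ₂ = 360.8 nm:
E₂ = hc/λ₂ = 3.4364 eV
KE₂ = E₂ - φ = 3.4364 - 2.71 = 0.7264 eV

Ratio: KE₁/KE₂ = 8.9099/0.7264 = 12.2663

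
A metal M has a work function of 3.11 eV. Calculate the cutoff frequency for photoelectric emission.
7.5199e+14 Hz

The threshold frequency is when the photon energy equals the work function:
hf₀ = φ

Solving for f₀:
f₀ = φ/h = (3.11 eV × 1.602×10⁻¹⁹ J/eV) / (6.626×10⁻³⁴ J·s)
f₀ = 7.5199e+14 Hz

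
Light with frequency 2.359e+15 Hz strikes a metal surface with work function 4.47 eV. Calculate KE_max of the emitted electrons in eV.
5.2860 eV

Using Einstein's photoelectric equation: KE_max = hf - φ

First, calculate the photon energy:
E_photon = hf = (6.626×10⁻³⁴ J·s)(2.359e+15 Hz)
E_photon = 9.7560 eV

Then, the maximum kinetic energy:
KE_max = E_photon - φ = 9.7560 eV - 4.47 eV = 5.2860 eV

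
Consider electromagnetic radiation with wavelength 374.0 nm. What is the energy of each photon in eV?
3.3151 eV

Using E = hf = hc/λ:

E = hc/λ = (6.626×10⁻³⁴ J·s)(3×10⁸ m/s) / (374.0×10⁻⁹ m)
E = 3.3151 eV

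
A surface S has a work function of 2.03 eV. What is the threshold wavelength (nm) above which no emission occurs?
610.76 nm

The threshold wavelength is when the photon energy equals the work function:
hc/λ₀ = φ

Solving for λ₀:
λ₀ = hc/φ = (6.626×10⁻³⁴ J·s)(3×10⁸ m/s) / (2.03 eV × 1.602×10⁻¹⁹ J/eV)
λ₀ = 610.76 nm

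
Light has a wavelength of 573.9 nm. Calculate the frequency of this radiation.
5.2238e+14 Hz

Using the wave equation: c = fλ

Solving for frequency:
f = c/λ = (3×10⁸ m/s) / (573.9×10⁻⁹ m)
f = 5.2238e+14 Hz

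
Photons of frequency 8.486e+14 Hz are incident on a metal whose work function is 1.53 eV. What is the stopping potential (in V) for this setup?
1.9795 V

The stopping potential V_s satisfies: eV_s = KE_max

First, find KE_max using Einstein's equation:
E_photon = hf = (6.626×10⁻³⁴ J·s)(8.486e+14 Hz) = 3.5095 eV
KE_max = E_photon - φ = 3.5095 - 1.53 = 1.9795 eV

Since eV_s = KE_max:
V_s = KE_max/e = 1.9795 V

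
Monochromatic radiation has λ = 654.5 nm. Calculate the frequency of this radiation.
4.5805e+14 Hz

Using the wave equation: c = fλ

Solving for frequency:
f = c/λ = (3×10⁸ m/s) / (654.5×10⁻⁹ m)
f = 4.5805e+14 Hz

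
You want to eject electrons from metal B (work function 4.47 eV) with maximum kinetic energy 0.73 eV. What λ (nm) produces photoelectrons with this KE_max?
238.43 nm

From Einstein's equation: KE_max = hc/λ - φ

Rearranging for λ:
hc/λ = KE_max + φ
λ = hc/(KE_max + φ)

Required photon energy:
E_photon = KE_max + φ = 0.73 + 4.47 = 5.20 eV

Required wavelength:
λ = hc/E_photon = (6.626×10⁻³⁴)(3×10⁸) / (5.20 × 1.602×10⁻¹⁹)
λ = 238.43 nm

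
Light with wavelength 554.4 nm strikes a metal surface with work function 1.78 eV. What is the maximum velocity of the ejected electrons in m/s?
4.0067e+05 m/s

First, find the maximum kinetic energy:
E_photon = hc/λ = 2.2364 eV
KE_max = E_photon - φ = 2.2364 - 1.78 = 0.4564 eV

Convert to Joules: KE_max = 0.4564 × 1.602×10⁻¹⁹ J = 7.3118e-20 J

Then use KE = ½mv² to find velocity:
v = √(2·KE/m) = √(2 × 7.3118e-20 J / 9.109e-31 kg)
v = 4.0067e+05 m/s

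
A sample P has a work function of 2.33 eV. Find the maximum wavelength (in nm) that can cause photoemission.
532.12 nm

The threshold wavelength is when the photon energy equals the work function:
hc/λ₀ = φ

Solving for λ₀:
λ₀ = hc/φ = (6.626×10⁻³⁴ J·s)(3×10⁸ m/s) / (2.33 eV × 1.602×10⁻¹⁹ J/eV)
λ₀ = 532.12 nm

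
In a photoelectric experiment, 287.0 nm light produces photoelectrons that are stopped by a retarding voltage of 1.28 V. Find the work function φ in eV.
3.04 eV

The stopping potential gives the maximum kinetic energy: KE_max = eV_s = 1.28 eV

From Einstein's photoelectric equation: KE_max = hc/λ - φ
Rearranging: φ = hc/λ - KE_max

Calculate photon energy:
E_photon = hc/λ = (6.626×10⁻³⁴ J·s)(3×10⁸ m/s) / (287.0×10⁻⁹ m) = 4.3200 eV

Therefore:
φ = 4.3200 - 1.28 = 3.04 eV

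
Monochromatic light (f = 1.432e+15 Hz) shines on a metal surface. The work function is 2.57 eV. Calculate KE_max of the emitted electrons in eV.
3.3523 eV

Using Einstein's photoelectric equation: KE_max = hf - φ

First, calculate the photon energy:
E_photon = hf = (6.626×10⁻³⁴ J·s)(1.432e+15 Hz)
E_photon = 5.9223 eV

Then, the maximum kinetic energy:
KE_max = E_photon - φ = 5.9223 eV - 2.57 eV = 3.3523 eV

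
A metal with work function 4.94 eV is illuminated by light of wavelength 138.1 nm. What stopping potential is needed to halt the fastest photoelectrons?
4.0379 V

The stopping potential V_s satisfies: eV_s = KE_max

First, find KE_max using Einstein's equation:
E_photon = hc/λ = 8.9779 eV
KE_max = E_photon - φ = 8.9779 - 4.94 = 4.0379 eV

Since eV_s = KE_max:
V_s = KE_max/e = 4.0379 V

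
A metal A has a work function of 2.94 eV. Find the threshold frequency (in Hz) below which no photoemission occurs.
7.1089e+14 Hz

The threshold frequency is when the photon energy equals the work function:
hf₀ = φ

Solving for f₀:
f₀ = φ/h = (2.94 eV × 1.602×10⁻¹⁹ J/eV) / (6.626×10⁻³⁴ J·s)
f₀ = 7.1089e+14 Hz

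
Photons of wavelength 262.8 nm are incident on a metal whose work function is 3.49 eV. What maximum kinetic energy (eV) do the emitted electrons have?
1.2278 eV

Using Einstein's photoelectric equation: KE_max = hf - φ = hc/λ - φ

First, calculate the photon energy:
E_photon = hc/λ = (6.626×10⁻³⁴ J·s)(3×10⁸ m/s) / (262.8×10⁻⁹ m)
E_photon = 4.7178 eV

Then, the maximum kinetic energy:
KE_max = E_photon - φ = 4.7178 eV - 3.49 eV = 1.2278 eV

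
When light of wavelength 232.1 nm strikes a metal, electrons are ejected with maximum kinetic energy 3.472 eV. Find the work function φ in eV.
1.87 eV

From Einstein's photoelectric equation: KE_max = hf - φ = hc/λ - φ

Rearranging for φ:
φ = hc/λ - KE_max

Calculate photon energy:
E_photon = hc/λ = 5.3418 eV

Therefore:
φ = 5.3418 - 3.472 = 1.87 eV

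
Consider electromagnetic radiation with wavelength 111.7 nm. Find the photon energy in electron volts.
11.0997 eV

Using E = hf = hc/λ:

E = hc/λ = (6.626×10⁻³⁴ J·s)(3×10⁸ m/s) / (111.7×10⁻⁹ m)
E = 11.0997 eV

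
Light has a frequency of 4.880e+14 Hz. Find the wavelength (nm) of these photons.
614.33 nm

Using the wave equation: c = fλ

Solving for wavelength:
λ = c/f = (3×10⁸ m/s) / (4.880e+14 Hz)
λ = 614.33 nm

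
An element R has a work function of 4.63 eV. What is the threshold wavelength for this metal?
267.78 nm

The threshold wavelength is when the photon energy equals the work function:
hc/λ₀ = φ

Solving for λ₀:
λ₀ = hc/φ = (6.626×10⁻³⁴ J·s)(3×10⁸ m/s) / (4.63 eV × 1.602×10⁻¹⁹ J/eV)
λ₀ = 267.78 nm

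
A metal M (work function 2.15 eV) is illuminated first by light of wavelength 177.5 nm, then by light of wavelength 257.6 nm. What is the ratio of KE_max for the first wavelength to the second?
1.8156

Using Einstein's equation: KE_max = hc/λ - φ

For λ₁ = 177.5 nm:
E₁ = hc/λ₁ = 6.9850 eV
KE₁ = E₁ - φ = 6.9850 - 2.15 = 4.8350 eV

For λ₂ = 257.6 nm:
E₂ = hc/λ₂ = 4.8131 eV
KE₂ = E₂ - φ = 4.8131 - 2.15 = 2.6631 eV

Ratio: KE₁/KE₂ = 4.8350/2.6631 = 1.8156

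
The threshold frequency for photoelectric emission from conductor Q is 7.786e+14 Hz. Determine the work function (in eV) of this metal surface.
3.22 eV

At the threshold frequency, photon energy equals work function:
φ = hf₀

Calculating:
φ = (6.626×10⁻³⁴ J·s)(7.786e+14 Hz)
φ = 3.22 eV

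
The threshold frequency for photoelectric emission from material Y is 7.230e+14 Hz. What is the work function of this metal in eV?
2.99 eV

At the threshold frequency, photon energy equals work function:
φ = hf₀

Calculating:
φ = (6.626×10⁻³⁴ J·s)(7.230e+14 Hz)
φ = 2.99 eV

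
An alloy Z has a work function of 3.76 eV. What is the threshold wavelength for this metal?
329.75 nm

The threshold wavelength is when the photon energy equals the work function:
hc/λ₀ = φ

Solving for λ₀:
λ₀ = hc/φ = (6.626×10⁻³⁴ J·s)(3×10⁸ m/s) / (3.76 eV × 1.602×10⁻¹⁹ J/eV)
λ₀ = 329.75 nm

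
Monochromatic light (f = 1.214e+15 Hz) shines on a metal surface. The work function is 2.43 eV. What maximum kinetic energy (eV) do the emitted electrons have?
2.5907 eV

Using Einstein's photoelectric equation: KE_max = hf - φ

First, calculate the photon energy:
E_photon = hf = (6.626×10⁻³⁴ J·s)(1.214e+15 Hz)
E_photon = 5.0207 eV

Then, the maximum kinetic energy:
KE_max = E_photon - φ = 5.0207 eV - 2.43 eV = 2.5907 eV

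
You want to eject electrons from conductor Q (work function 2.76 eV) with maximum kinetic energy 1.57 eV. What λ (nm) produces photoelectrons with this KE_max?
286.34 nm

From Einstein's equation: KE_max = hc/λ - φ

Rearranging for λ:
hc/λ = KE_max + φ
λ = hc/(KE_max + φ)

Required photon energy:
E_photon = KE_max + φ = 1.57 + 2.76 = 4.33 eV

Required wavelength:
λ = hc/E_photon = (6.626×10⁻³⁴)(3×10⁸) / (4.33 × 1.602×10⁻¹⁹)
λ = 286.34 nm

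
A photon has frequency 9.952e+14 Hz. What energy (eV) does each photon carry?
4.1158 eV

Using E = hf:

E = hf = (6.626×10⁻³⁴ J·s)(9.952e+14 Hz)
E = 4.1158 eV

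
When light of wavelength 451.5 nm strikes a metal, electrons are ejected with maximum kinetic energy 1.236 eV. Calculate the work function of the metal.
1.51 eV

From Einstein's photoelectric equation: KE_max = hf - φ = hc/λ - φ

Rearranging for φ:
φ = hc/λ - KE_max

Calculate photon energy:
E_photon = hc/λ = 2.7461 eV

Therefore:
φ = 2.7461 - 1.236 = 1.51 eV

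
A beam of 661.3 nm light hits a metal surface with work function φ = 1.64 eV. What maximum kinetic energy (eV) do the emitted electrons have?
0.2349 eV

Using Einstein's photoelectric equation: KE_max = hf - φ = hc/λ - φ

First, calculate the photon energy:
E_photon = hc/λ = (6.626×10⁻³⁴ J·s)(3×10⁸ m/s) / (661.3×10⁻⁹ m)
E_photon = 1.8749 eV

Then, the maximum kinetic energy:
KE_max = E_photon - φ = 1.8749 eV - 1.64 eV = 0.2349 eV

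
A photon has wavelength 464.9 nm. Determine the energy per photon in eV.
2.6669 eV

Using E = hf = hc/λ:

E = hc/λ = (6.626×10⁻³⁴ J·s)(3×10⁸ m/s) / (464.9×10⁻⁹ m)
E = 2.6669 eV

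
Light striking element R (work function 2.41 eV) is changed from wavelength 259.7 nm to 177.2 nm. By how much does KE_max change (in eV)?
2.2227 eV

Using Einstein's equation: KE_max = hc/λ - φ

For λ₁ = 259.7 nm:
KE₁ = hc/λ₁ - φ = 4.7741 - 2.41 = 2.3641 eV

For λ₂ = 177.2 nm:
KE₂ = hc/λ₂ - φ = 6.9969 - 2.41 = 4.5869 eV

Change in KE:
ΔKE = KE₂ - KE₁ = 4.5869 - 2.3641 = 2.2227 eV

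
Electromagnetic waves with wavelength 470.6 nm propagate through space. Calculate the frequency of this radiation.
6.3704e+14 Hz

Using the wave equation: c = fλ

Solving for frequency:
f = c/λ = (3×10⁸ m/s) / (470.6×10⁻⁹ m)
f = 6.3704e+14 Hz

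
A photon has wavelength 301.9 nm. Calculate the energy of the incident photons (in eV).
4.1068 eV

Using E = hf = hc/λ:

E = hc/λ = (6.626×10⁻³⁴ J·s)(3×10⁸ m/s) / (301.9×10⁻⁹ m)
E = 4.1068 eV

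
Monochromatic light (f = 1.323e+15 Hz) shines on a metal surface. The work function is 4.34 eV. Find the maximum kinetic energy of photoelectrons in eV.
1.1315 eV

Using Einstein's photoelectric equation: KE_max = hf - φ

First, calculate the photon energy:
E_photon = hf = (6.626×10⁻³⁴ J·s)(1.323e+15 Hz)
E_photon = 5.4715 eV

Then, the maximum kinetic energy:
KE_max = E_photon - φ = 5.4715 eV - 4.34 eV = 1.1315 eV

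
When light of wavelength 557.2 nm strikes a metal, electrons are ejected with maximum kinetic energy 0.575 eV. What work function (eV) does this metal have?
1.65 eV

From Einstein's photoelectric equation: KE_max = hf - φ = hc/λ - φ

Rearranging for φ:
φ = hc/λ - KE_max

Calculate photon energy:
E_photon = hc/λ = 2.2251 eV

Therefore:
φ = 2.2251 - 0.575 = 1.65 eV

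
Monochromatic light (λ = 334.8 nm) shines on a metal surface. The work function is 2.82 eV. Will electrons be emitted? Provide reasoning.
Yes

For photoemission, the photon energy must exceed the work function.

Photon energy: E = hc/λ = 3.7032 eV
Work function: φ = 2.82 eV

Since E_photon (3.7032 eV) > φ (2.82 eV), photoemission WILL occur.
The threshold wavelength is λ₀ = hc/φ = 439.7 nm.
Since 334.8 nm < 439.7 nm, the light has sufficient energy.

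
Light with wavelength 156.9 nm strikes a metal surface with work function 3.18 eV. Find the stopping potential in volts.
4.7221 V

The stopping potential V_s satisfies: eV_s = KE_max

First, find KE_max using Einstein's equation:
E_photon = hc/λ = 7.9021 eV
KE_max = E_photon - φ = 7.9021 - 3.18 = 4.7221 eV

Since eV_s = KE_max:
V_s = KE_max/e = 4.7221 V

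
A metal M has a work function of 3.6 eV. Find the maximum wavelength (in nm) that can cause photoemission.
344.40 nm

The threshold wavelength is when the photon energy equals the work function:
hc/λ₀ = φ

Solving for λ₀:
λ₀ = hc/φ = (6.626×10⁻³⁴ J·s)(3×10⁸ m/s) / (3.6 eV × 1.602×10⁻¹⁹ J/eV)
λ₀ = 344.40 nm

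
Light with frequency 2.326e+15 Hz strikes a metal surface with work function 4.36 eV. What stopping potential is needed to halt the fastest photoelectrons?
5.2596 V

The stopping potential V_s satisfies: eV_s = KE_max

First, find KE_max using Einstein's equation:
E_photon = hf = (6.626×10⁻³⁴ J·s)(2.326e+15 Hz) = 9.6196 eV
KE_max = E_photon - φ = 9.6196 - 4.36 = 5.2596 eV

Since eV_s = KE_max:
V_s = KE_max/e = 5.2596 V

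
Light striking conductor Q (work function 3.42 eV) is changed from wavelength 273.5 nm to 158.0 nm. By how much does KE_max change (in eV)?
3.3139 eV

Using Einstein's equation: KE_max = hc/λ - φ

For λ₁ = 273.5 nm:
KE₁ = hc/λ₁ - φ = 4.5332 - 3.42 = 1.1132 eV

For λ₂ = 158.0 nm:
KE₂ = hc/λ₂ - φ = 7.8471 - 3.42 = 4.4271 eV

Change in KE:
ΔKE = KE₂ - KE₁ = 4.4271 - 1.1132 = 3.3139 eV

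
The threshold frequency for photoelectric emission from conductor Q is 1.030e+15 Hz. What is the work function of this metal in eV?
4.26 eV

At the threshold frequency, photon energy equals work function:
φ = hf₀

Calculating:
φ = (6.626×10⁻³⁴ J·s)(1.030e+15 Hz)
φ = 4.26 eV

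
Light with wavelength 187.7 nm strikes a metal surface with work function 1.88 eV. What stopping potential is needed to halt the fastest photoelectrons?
4.7254 V

The stopping potential V_s satisfies: eV_s = KE_max

First, find KE_max using Einstein's equation:
E_photon = hc/λ = 6.6054 eV
KE_max = E_photon - φ = 6.6054 - 1.88 = 4.7254 eV

Since eV_s = KE_max:
V_s = KE_max/e = 4.7254 V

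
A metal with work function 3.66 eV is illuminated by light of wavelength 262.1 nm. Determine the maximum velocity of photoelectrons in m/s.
6.1362e+05 m/s

First, find the maximum kinetic energy:
E_photon = hc/λ = 4.7304 eV
KE_max = E_photon - φ = 4.7304 - 3.66 = 1.0704 eV

Convert to Joules: KE_max = 1.0704 × 1.602×10⁻¹⁹ J = 1.7150e-19 J

Then use KE = ½mv² to find velocity:
v = √(2·KE/m) = √(2 × 1.7150e-19 J / 9.109e-31 kg)
v = 6.1362e+05 m/s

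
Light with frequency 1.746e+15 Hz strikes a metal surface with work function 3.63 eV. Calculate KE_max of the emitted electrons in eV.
3.5909 eV

Using Einstein's photoelectric equation: KE_max = hf - φ

First, calculate the photon energy:
E_photon = hf = (6.626×10⁻³⁴ J·s)(1.746e+15 Hz)
E_photon = 7.2209 eV

Then, the maximum kinetic energy:
KE_max = E_photon - φ = 7.2209 eV - 3.63 eV = 3.5909 eV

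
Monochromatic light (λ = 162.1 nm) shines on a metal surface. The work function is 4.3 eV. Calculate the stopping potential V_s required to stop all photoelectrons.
3.3486 V

The stopping potential V_s satisfies: eV_s = KE_max

First, find KE_max using Einstein's equation:
E_photon = hc/λ = 7.6486 eV
KE_max = E_photon - φ = 7.6486 - 4.3 = 3.3486 eV

Since eV_s = KE_max:
V_s = KE_max/e = 3.3486 V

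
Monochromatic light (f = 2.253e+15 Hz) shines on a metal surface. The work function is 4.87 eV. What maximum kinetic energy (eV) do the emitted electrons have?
4.4477 eV

Using Einstein's photoelectric equation: KE_max = hf - φ

First, calculate the photon energy:
E_photon = hf = (6.626×10⁻³⁴ J·s)(2.253e+15 Hz)
E_photon = 9.3177 eV

Then, the maximum kinetic energy:
KE_max = E_photon - φ = 9.3177 eV - 4.87 eV = 4.4477 eV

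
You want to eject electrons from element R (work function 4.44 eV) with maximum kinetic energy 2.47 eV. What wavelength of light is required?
179.43 nm

From Einstein's equation: KE_max = hc/λ - φ

Rearranging for λ:
hc/λ = KE_max + φ
λ = hc/(KE_max + φ)

Required photon energy:
E_photon = KE_max + φ = 2.47 + 4.44 = 6.91 eV

Required wavelength:
λ = hc/E_photon = (6.626×10⁻³⁴)(3×10⁸) / (6.91 × 1.602×10⁻¹⁹)
λ = 179.43 nm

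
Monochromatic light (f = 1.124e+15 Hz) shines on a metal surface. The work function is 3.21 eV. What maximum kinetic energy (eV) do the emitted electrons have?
1.4385 eV

Using Einstein's photoelectric equation: KE_max = hf - φ

First, calculate the photon energy:
E_photon = hf = (6.626×10⁻³⁴ J·s)(1.124e+15 Hz)
E_photon = 4.6485 eV

Then, the maximum kinetic energy:
KE_max = E_photon - φ = 4.6485 eV - 3.21 eV = 1.4385 eV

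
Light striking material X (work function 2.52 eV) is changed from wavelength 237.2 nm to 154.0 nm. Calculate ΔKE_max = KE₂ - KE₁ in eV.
2.8239 eV

Using Einstein's equation: KE_max = hc/λ - φ

For λ₁ = 237.2 nm:
KE₁ = hc/λ₁ - φ = 5.2270 - 2.52 = 2.7070 eV

For λ₂ = 154.0 nm:
KE₂ = hc/λ₂ - φ = 8.0509 - 2.52 = 5.5309 eV

Change in KE:
ΔKE = KE₂ - KE₁ = 5.5309 - 2.7070 = 2.8239 eV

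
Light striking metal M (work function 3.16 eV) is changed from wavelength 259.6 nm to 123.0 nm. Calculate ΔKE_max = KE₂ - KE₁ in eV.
5.3040 eV

Using Einstein's equation: KE_max = hc/λ - φ

For λ₁ = 259.6 nm:
KE₁ = hc/λ₁ - φ = 4.7760 - 3.16 = 1.6160 eV

For λ₂ = 123.0 nm:
KE₂ = hc/λ₂ - φ = 10.0800 - 3.16 = 6.9200 eV

Change in KE:
ΔKE = KE₂ - KE₁ = 6.9200 - 1.6160 = 5.3040 eV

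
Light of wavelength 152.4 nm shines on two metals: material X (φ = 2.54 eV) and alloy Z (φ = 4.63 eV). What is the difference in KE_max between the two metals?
2.0900 eV

Using KE_max = hc/λ - φ for each metal:

Photon energy: E = hc/λ = 8.1354 eV

For material X (φ₁ = 2.54 eV):
KE₁ = E - φ₁ = 8.1354 - 2.54 = 5.5954 eV

For alloy Z (φ₂ = 4.63 eV):
KE₂ = E - φ₂ = 8.1354 - 4.63 = 3.5054 eV

Difference:
ΔKE = KE₁ - KE₂ = 5.5954 - 3.5054 = 2.0900 eV

Note: The difference equals the difference in work functions: 4.63 - 2.54 = 2.09 eV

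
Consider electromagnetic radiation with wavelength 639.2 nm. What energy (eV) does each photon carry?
1.9397 eV

Using E = hf = hc/λ:

E = hc/λ = (6.626×10⁻³⁴ J·s)(3×10⁸ m/s) / (639.2×10⁻⁹ m)
E = 1.9397 eV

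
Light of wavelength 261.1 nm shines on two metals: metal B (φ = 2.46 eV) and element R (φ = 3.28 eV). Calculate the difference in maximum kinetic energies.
0.8200 eV

Using KE_max = hc/λ - φ for each metal:

Photon energy: E = hc/λ = 4.7485 eV

For metal B (φ₁ = 2.46 eV):
KE₁ = E - φ₁ = 4.7485 - 2.46 = 2.2885 eV

For element R (φ₂ = 3.28 eV):
KE₂ = E - φ₂ = 4.7485 - 3.28 = 1.4685 eV

Difference:
ΔKE = KE₁ - KE₂ = 2.2885 - 1.4685 = 0.8200 eV

Note: The difference equals the difference in work functions: 3.28 - 2.46 = 0.82 eV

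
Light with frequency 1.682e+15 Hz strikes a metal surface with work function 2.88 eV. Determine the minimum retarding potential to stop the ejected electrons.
4.0762 V

The stopping potential V_s satisfies: eV_s = KE_max

First, find KE_max using Einstein's equation:
E_photon = hf = (6.626×10⁻³⁴ J·s)(1.682e+15 Hz) = 6.9562 eV
KE_max = E_photon - φ = 6.9562 - 2.88 = 4.0762 eV

Since eV_s = KE_max:
V_s = KE_max/e = 4.0762 V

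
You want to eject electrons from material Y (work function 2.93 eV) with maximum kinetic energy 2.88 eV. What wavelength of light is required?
213.40 nm

From Einstein's equation: KE_max = hc/λ - φ

Rearranging for λ:
hc/λ = KE_max + φ
λ = hc/(KE_max + φ)

Required photon energy:
E_photon = KE_max + φ = 2.88 + 2.93 = 5.81 eV

Required wavelength:
λ = hc/E_photon = (6.626×10⁻³⁴)(3×10⁸) / (5.81 × 1.602×10⁻¹⁹)
λ = 213.40 nm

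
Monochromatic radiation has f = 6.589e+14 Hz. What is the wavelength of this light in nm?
454.99 nm

Using the wave equation: c = fλ

Solving for wavelength:
λ = c/f = (3×10⁸ m/s) / (6.589e+14 Hz)
λ = 454.99 nm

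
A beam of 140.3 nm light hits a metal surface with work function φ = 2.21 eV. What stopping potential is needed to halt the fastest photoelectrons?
6.6271 V

The stopping potential V_s satisfies: eV_s = KE_max

First, find KE_max using Einstein's equation:
E_photon = hc/λ = 8.8371 eV
KE_max = E_photon - φ = 8.8371 - 2.21 = 6.6271 eV

Since eV_s = KE_max:
V_s = KE_max/e = 6.6271 V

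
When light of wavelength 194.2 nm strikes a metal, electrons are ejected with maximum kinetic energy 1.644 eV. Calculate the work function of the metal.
4.74 eV

From Einstein's photoelectric equation: KE_max = hf - φ = hc/λ - φ

Rearranging for φ:
φ = hc/λ - KE_max

Calculate photon energy:
E_photon = hc/λ = 6.3844 eV

Therefore:
φ = 6.3844 - 1.644 = 4.74 eV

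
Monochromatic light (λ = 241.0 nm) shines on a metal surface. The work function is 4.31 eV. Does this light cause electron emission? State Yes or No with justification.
Yes

For photoemission, the photon energy must exceed the work function.

Photon energy: E = hc/λ = 5.1446 eV
Work function: φ = 4.31 eV

Since E_photon (5.1446 eV) > φ (4.31 eV), photoemission WILL occur.
The threshold wavelength is λ₀ = hc/φ = 287.7 nm.
Since 241.0 nm < 287.7 nm, the light has sufficient energy.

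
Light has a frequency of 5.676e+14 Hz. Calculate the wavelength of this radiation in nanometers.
528.18 nm

Using the wave equation: c = fλ

Solving for wavelength:
λ = c/f = (3×10⁸ m/s) / (5.676e+14 Hz)
λ = 528.18 nm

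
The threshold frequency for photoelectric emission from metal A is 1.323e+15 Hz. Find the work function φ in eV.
5.47 eV

At the threshold frequency, photon energy equals work function:
φ = hf₀

Calculating:
φ = (6.626×10⁻³⁴ J·s)(1.323e+15 Hz)
φ = 5.47 eV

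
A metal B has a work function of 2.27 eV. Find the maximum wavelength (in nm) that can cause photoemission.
546.19 nm

The threshold wavelength is when the photon energy equals the work function:
hc/λ₀ = φ

Solving for λ₀:
λ₀ = hc/φ = (6.626×10⁻³⁴ J·s)(3×10⁸ m/s) / (2.27 eV × 1.602×10⁻¹⁹ J/eV)
λ₀ = 546.19 nm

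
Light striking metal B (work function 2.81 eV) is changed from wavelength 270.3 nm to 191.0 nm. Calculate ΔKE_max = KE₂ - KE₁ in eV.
1.9044 eV

Using Einstein's equation: KE_max = hc/λ - φ

For λ₁ = 270.3 nm:
KE₁ = hc/λ₁ - φ = 4.5869 - 2.81 = 1.7769 eV

For λ₂ = 191.0 nm:
KE₂ = hc/λ₂ - φ = 6.4913 - 2.81 = 3.6813 eV

Change in KE:
ΔKE = KE₂ - KE₁ = 3.6813 - 1.7769 = 1.9044 eV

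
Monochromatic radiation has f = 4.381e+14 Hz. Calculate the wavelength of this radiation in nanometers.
684.30 nm

Using the wave equation: c = fλ

Solving for wavelength:
λ = c/f = (3×10⁸ m/s) / (4.381e+14 Hz)
λ = 684.30 nm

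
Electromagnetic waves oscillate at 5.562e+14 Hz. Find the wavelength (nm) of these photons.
539.00 nm

Using the wave equation: c = fλ

Solving for wavelength:
λ = c/f = (3×10⁸ m/s) / (5.562e+14 Hz)
λ = 539.00 nm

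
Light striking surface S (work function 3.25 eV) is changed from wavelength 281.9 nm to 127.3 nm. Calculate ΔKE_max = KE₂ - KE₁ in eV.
5.3414 eV

Using Einstein's equation: KE_max = hc/λ - φ

For λ₁ = 281.9 nm:
KE₁ = hc/λ₁ - φ = 4.3982 - 3.25 = 1.1482 eV

For λ₂ = 127.3 nm:
KE₂ = hc/λ₂ - φ = 9.7395 - 3.25 = 6.4895 eV

Change in KE:
ΔKE = KE₂ - KE₁ = 6.4895 - 1.1482 = 5.3414 eV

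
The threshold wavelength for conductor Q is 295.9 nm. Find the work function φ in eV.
4.19 eV

At the threshold wavelength, photon energy equals work function:
φ = hc/λ₀

Calculating:
φ = (6.626×10⁻³⁴ J·s)(3×10⁸ m/s) / (295.9×10⁻⁹ m)
φ = 4.19 eV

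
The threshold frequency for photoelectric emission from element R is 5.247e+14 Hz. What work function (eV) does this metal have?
2.17 eV

At the threshold frequency, photon energy equals work function:
φ = hf₀

Calculating:
φ = (6.626×10⁻³⁴ J·s)(5.247e+14 Hz)
φ = 2.17 eV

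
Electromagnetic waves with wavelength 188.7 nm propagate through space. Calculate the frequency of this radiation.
1.5887e+15 Hz

Using the wave equation: c = fλ

Solving for frequency:
f = c/λ = (3×10⁸ m/s) / (188.7×10⁻⁹ m)
f = 1.5887e+15 Hz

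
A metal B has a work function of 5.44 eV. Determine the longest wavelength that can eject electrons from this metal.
227.91 nm

The threshold wavelength is when the photon energy equals the work function:
hc/λ₀ = φ

Solving for λ₀:
λ₀ = hc/φ = (6.626×10⁻³⁴ J·s)(3×10⁸ m/s) / (5.44 eV × 1.602×10⁻¹⁹ J/eV)
λ₀ = 227.91 nm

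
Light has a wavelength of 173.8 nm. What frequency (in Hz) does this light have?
1.7249e+15 Hz

Using the wave equation: c = fλ

Solving for frequency:
f = c/λ = (3×10⁸ m/s) / (173.8×10⁻⁹ m)
f = 1.7249e+15 Hz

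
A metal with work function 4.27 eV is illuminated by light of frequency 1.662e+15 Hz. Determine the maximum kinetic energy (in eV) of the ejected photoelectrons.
2.6035 eV

Using Einstein's photoelectric equation: KE_max = hf - φ

First, calculate the photon energy:
E_photon = hf = (6.626×10⁻³⁴ J·s)(1.662e+15 Hz)
E_photon = 6.8735 eV

Then, the maximum kinetic energy:
KE_max = E_photon - φ = 6.8735 eV - 4.27 eV = 2.6035 eV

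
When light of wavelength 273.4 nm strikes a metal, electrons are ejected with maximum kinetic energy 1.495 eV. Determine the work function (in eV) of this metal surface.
3.04 eV

From Einstein's photoelectric equation: KE_max = hf - φ = hc/λ - φ

Rearranging for φ:
φ = hc/λ - KE_max

Calculate photon energy:
E_photon = hc/λ = 4.5349 eV

Therefore:
φ = 4.5349 - 1.495 = 3.04 eV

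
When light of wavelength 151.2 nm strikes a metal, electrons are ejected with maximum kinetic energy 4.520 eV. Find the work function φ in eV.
3.68 eV

From Einstein's photoelectric equation: KE_max = hf - φ = hc/λ - φ

Rearranging for φ:
φ = hc/λ - KE_max

Calculate photon energy:
E_photon = hc/λ = 8.2000 eV

Therefore:
φ = 8.2000 - 4.520 = 3.68 eV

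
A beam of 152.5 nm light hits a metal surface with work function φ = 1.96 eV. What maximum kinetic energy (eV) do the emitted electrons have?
6.1701 eV

Using Einstein's photoelectric equation: KE_max = hf - φ = hc/λ - φ

First, calculate the photon energy:
E_photon = hc/λ = (6.626×10⁻³⁴ J·s)(3×10⁸ m/s) / (152.5×10⁻⁹ m)
E_photon = 8.1301 eV

Then, the maximum kinetic energy:
KE_max = E_photon - φ = 8.1301 eV - 1.96 eV = 6.1701 eV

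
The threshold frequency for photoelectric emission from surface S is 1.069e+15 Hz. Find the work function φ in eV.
4.42 eV

At the threshold frequency, photon energy equals work function:
φ = hf₀

Calculating:
φ = (6.626×10⁻³⁴ J·s)(1.069e+15 Hz)
φ = 4.42 eV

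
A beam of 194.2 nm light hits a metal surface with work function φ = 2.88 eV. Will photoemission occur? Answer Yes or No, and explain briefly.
Yes

For photoemission, the photon energy must exceed the work function.

Photon energy: E = hc/λ = 6.3844 eV
Work function: φ = 2.88 eV

Since E_photon (6.3844 eV) > φ (2.88 eV), photoemission WILL occur.
The threshold wavelength is λ₀ = hc/φ = 430.5 nm.
Since 194.2 nm < 430.5 nm, the light has sufficient energy.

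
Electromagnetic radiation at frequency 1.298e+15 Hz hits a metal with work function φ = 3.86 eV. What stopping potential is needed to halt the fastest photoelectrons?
1.5081 V

The stopping potential V_s satisfies: eV_s = KE_max

First, find KE_max using Einstein's equation:
E_photon = hf = (6.626×10⁻³⁴ J·s)(1.298e+15 Hz) = 5.3681 eV
KE_max = E_photon - φ = 5.3681 - 3.86 = 1.5081 eV

Since eV_s = KE_max:
V_s = KE_max/e = 1.5081 V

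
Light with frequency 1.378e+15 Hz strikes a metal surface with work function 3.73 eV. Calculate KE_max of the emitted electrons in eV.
1.9690 eV

Using Einstein's photoelectric equation: KE_max = hf - φ

First, calculate the photon energy:
E_photon = hf = (6.626×10⁻³⁴ J·s)(1.378e+15 Hz)
E_photon = 5.6990 eV

Then, the maximum kinetic energy:
KE_max = E_photon - φ = 5.6990 eV - 3.73 eV = 1.9690 eV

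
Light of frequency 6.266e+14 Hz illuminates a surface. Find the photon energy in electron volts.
2.5914 eV

Using E = hf:

E = hf = (6.626×10⁻³⁴ J·s)(6.266e+14 Hz)
E = 2.5914 eV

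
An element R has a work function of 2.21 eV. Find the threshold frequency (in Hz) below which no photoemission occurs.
5.3438e+14 Hz

The threshold frequency is when the photon energy equals the work function:
hf₀ = φ

Solving for f₀:
f₀ = φ/h = (2.21 eV × 1.602×10⁻¹⁹ J/eV) / (6.626×10⁻³⁴ J·s)
f₀ = 5.3438e+14 Hz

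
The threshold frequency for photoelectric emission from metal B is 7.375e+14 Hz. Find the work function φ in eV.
3.05 eV

At the threshold frequency, photon energy equals work function:
φ = hf₀

Calculating:
φ = (6.626×10⁻³⁴ J·s)(7.375e+14 Hz)
φ = 3.05 eV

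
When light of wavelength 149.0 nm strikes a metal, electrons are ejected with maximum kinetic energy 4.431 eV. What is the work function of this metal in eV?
3.89 eV

From Einstein's photoelectric equation: KE_max = hf - φ = hc/λ - φ

Rearranging for φ:
φ = hc/λ - KE_max

Calculate photon energy:
E_photon = hc/λ = 8.3211 eV

Therefore:
φ = 8.3211 - 4.431 = 3.89 eV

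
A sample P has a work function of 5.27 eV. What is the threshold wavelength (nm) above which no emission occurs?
235.26 nm

The threshold wavelength is when the photon energy equals the work function:
hc/λ₀ = φ

Solving for λ₀:
λ₀ = hc/φ = (6.626×10⁻³⁴ J·s)(3×10⁸ m/s) / (5.27 eV × 1.602×10⁻¹⁹ J/eV)
λ₀ = 235.26 nm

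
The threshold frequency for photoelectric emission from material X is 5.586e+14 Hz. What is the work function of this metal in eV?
2.31 eV

At the threshold frequency, photon energy equals work function:
φ = hf₀

Calculating:
φ = (6.626×10⁻³⁴ J·s)(5.586e+14 Hz)
φ = 2.31 eV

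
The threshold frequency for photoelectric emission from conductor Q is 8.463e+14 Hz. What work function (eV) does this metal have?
3.50 eV

At the threshold frequency, photon energy equals work function:
φ = hf₀

Calculating:
φ = (6.626×10⁻³⁴ J·s)(8.463e+14 Hz)
φ = 3.50 eV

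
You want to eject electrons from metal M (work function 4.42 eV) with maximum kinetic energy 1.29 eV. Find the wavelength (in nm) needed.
217.14 nm

From Einstein's equation: KE_max = hc/λ - φ

Rearranging for λ:
hc/λ = KE_max + φ
λ = hc/(KE_max + φ)

Required photon energy:
E_photon = KE_max + φ = 1.29 + 4.42 = 5.71 eV

Required wavelength:
λ = hc/E_photon = (6.626×10⁻³⁴)(3×10⁸) / (5.71 × 1.602×10⁻¹⁹)
λ = 217.14 nm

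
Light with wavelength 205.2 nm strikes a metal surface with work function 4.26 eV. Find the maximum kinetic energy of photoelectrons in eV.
1.7821 eV

Using Einstein's photoelectric equation: KE_max = hf - φ = hc/λ - φ

First, calculate the photon energy:
E_photon = hc/λ = (6.626×10⁻³⁴ J·s)(3×10⁸ m/s) / (205.2×10⁻⁹ m)
E_photon = 6.0421 eV

Then, the maximum kinetic energy:
KE_max = E_photon - φ = 6.0421 eV - 4.26 eV = 1.7821 eV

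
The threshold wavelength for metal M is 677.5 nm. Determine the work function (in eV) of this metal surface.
1.83 eV

At the threshold wavelength, photon energy equals work function:
φ = hc/λ₀

Calculating:
φ = (6.626×10⁻³⁴ J·s)(3×10⁸ m/s) / (677.5×10⁻⁹ m)
φ = 1.83 eV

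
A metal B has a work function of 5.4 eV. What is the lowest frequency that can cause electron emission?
1.3057e+15 Hz

The threshold frequency is when the photon energy equals the work function:
hf₀ = φ

Solving for f₀:
f₀ = φ/h = (5.4 eV × 1.602×10⁻¹⁹ J/eV) / (6.626×10⁻³⁴ J·s)
f₀ = 1.3057e+15 Hz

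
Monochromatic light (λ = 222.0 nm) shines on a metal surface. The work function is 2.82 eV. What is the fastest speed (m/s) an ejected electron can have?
9.8620e+05 m/s

First, find the maximum kinetic energy:
E_photon = hc/λ = 5.5849 eV
KE_max = E_photon - φ = 5.5849 - 2.82 = 2.7649 eV

Convert to Joules: KE_max = 2.7649 × 1.602×10⁻¹⁹ J = 4.4298e-19 J

Then use KE = ½mv² to find velocity:
v = √(2·KE/m) = √(2 × 4.4298e-19 J / 9.109e-31 kg)
v = 9.8620e+05 m/s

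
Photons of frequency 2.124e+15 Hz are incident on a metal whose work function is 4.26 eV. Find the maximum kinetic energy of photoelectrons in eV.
4.5242 eV

Using Einstein's photoelectric equation: KE_max = hf - φ

First, calculate the photon energy:
E_photon = hf = (6.626×10⁻³⁴ J·s)(2.124e+15 Hz)
E_photon = 8.7842 eV

Then, the maximum kinetic energy:
KE_max = E_photon - φ = 8.7842 eV - 4.26 eV = 4.5242 eV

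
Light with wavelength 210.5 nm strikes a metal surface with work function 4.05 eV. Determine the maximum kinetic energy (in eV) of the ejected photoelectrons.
1.8400 eV

Using Einstein's photoelectric equation: KE_max = hf - φ = hc/λ - φ

First, calculate the photon energy:
E_photon = hc/λ = (6.626×10⁻³⁴ J·s)(3×10⁸ m/s) / (210.5×10⁻⁹ m)
E_photon = 5.8900 eV

Then, the maximum kinetic energy:
KE_max = E_photon - φ = 5.8900 eV - 4.05 eV = 1.8400 eV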